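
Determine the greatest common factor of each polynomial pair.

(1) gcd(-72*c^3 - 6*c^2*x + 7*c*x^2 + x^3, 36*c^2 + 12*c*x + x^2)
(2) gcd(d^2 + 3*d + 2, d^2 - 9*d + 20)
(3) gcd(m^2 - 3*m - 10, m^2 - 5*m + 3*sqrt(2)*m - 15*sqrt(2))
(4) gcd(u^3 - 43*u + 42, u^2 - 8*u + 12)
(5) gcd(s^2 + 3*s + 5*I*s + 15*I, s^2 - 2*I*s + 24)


(1) = gcd((-3*c + x)*(4*c + x)*(6*c + x), (6*c + x)^2) = 6*c + x
(2) = 1
(3) = m - 5
(4) = u - 6
(5) = gcd((s + 3)*(s + 5*I), (s - 6*I)*(s + 4*I)) = 1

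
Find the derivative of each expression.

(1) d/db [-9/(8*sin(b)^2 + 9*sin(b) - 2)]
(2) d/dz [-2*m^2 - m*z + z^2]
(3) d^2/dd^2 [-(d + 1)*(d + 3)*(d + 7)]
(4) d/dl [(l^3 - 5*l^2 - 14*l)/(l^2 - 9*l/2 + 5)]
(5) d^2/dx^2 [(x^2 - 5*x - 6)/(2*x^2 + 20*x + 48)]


(1) = 9*(16*sin(b) + 9)*cos(b)/(8*sin(b)^2 + 9*sin(b) - 2)^2
(2) = -m + 2*z
(3) = -6*d - 22
(4) = 2*(2*l^4 - 18*l^3 + 103*l^2 - 100*l - 140)/(4*l^4 - 36*l^3 + 121*l^2 - 180*l + 100)
(5) = 15*(-x^3 - 6*x^2 + 12*x + 88)/(x^6 + 30*x^5 + 372*x^4 + 2440*x^3 + 8928*x^2 + 17280*x + 13824)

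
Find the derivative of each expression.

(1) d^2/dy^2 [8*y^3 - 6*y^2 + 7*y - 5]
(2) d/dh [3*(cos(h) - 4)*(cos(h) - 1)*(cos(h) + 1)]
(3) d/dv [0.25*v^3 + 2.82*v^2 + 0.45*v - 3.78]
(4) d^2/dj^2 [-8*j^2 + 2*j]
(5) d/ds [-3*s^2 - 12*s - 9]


(1) = 48*y - 12
(2) = 3*(-3*cos(h)^2 + 8*cos(h) + 1)*sin(h)
(3) = 0.75*v^2 + 5.64*v + 0.45
(4) = -16
(5) = -6*s - 12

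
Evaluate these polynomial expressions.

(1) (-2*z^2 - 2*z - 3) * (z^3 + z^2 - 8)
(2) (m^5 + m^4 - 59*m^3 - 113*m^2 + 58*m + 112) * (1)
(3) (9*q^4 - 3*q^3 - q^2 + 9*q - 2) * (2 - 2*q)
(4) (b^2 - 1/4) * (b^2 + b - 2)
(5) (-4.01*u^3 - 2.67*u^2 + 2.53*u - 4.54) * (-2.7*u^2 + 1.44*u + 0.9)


(1) = -2*z^5 - 4*z^4 - 5*z^3 + 13*z^2 + 16*z + 24
(2) = m^5 + m^4 - 59*m^3 - 113*m^2 + 58*m + 112
(3) = -18*q^5 + 24*q^4 - 4*q^3 - 20*q^2 + 22*q - 4
(4) = b^4 + b^3 - 9*b^2/4 - b/4 + 1/2
(5) = 10.827*u^5 + 1.4346*u^4 - 14.2848*u^3 + 13.4982*u^2 - 4.2606*u - 4.086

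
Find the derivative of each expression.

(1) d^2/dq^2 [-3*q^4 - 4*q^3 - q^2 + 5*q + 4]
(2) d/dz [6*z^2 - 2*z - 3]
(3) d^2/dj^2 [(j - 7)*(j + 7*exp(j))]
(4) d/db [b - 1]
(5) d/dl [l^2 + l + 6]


(1) = -36*q^2 - 24*q - 2
(2) = 12*z - 2
(3) = 7*j*exp(j) - 35*exp(j) + 2
(4) = 1
(5) = 2*l + 1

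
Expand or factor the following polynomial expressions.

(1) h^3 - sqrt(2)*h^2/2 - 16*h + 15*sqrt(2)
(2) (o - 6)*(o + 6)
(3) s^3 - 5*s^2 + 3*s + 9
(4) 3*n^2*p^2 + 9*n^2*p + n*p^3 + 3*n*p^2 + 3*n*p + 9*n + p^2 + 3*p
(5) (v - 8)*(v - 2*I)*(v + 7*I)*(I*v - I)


(1) = (h - 5*sqrt(2)/2)*(h - sqrt(2))*(h + 3*sqrt(2))
(2) = o^2 - 36
(3) = (s - 3)^2*(s + 1)
(4) = (3*n + p)*(p + 3)*(n*p + 1)
(5) = I*v^4 - 5*v^3 - 9*I*v^3 + 45*v^2 + 22*I*v^2 - 40*v - 126*I*v + 112*I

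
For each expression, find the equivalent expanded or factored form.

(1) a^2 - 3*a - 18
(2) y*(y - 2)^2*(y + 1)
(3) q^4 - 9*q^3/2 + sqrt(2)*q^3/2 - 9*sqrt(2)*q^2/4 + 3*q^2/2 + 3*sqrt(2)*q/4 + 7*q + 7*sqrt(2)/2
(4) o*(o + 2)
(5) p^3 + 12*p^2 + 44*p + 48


(1) = (a - 6)*(a + 3)
(2) = y^4 - 3*y^3 + 4*y
(3) = (q - 7/2)*(q - 2)*(q + 1)*(q + sqrt(2)/2)
(4) = o^2 + 2*o
(5) = (p + 2)*(p + 4)*(p + 6)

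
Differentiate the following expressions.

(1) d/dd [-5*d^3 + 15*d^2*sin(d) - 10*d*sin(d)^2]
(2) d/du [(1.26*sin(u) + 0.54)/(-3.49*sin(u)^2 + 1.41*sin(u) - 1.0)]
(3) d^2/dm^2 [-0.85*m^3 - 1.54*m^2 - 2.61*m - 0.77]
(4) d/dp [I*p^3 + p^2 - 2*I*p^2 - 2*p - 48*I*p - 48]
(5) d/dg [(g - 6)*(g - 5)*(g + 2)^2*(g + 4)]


(1) = 15*d^2*cos(d) - 15*d^2 + 30*d*sin(d) - 10*d*sin(2*d) + 5*cos(2*d) - 5
(2) = (4.3974*sin(u)^2 + 3.7692*sin(u) - 2.0214)*cos(u)/(12.1801*sin(u)^4 - 9.8418*sin(u)^3 + 8.9681*sin(u)^2 - 2.82*sin(u) + 1.0)
(3) = -5.1*m - 3.08
(4) = 3*I*p^2 + p*(2 - 4*I) - 2 - 48*I
(5) = 5*g^4 - 12*g^3 - 114*g^2 + 72*g + 424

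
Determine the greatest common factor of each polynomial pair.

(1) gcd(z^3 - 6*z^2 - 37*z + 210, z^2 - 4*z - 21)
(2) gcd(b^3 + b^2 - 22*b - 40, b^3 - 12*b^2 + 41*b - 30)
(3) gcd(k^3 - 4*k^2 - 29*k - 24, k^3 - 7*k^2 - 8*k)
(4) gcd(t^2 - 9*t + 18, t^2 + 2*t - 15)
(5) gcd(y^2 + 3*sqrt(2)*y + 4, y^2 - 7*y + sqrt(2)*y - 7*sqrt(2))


(1) = gcd((z - 7)*(z - 5)*(z + 6), (z - 7)*(z + 3)) = z - 7
(2) = b - 5
(3) = k^2 - 7*k - 8
(4) = t - 3
(5) = y + sqrt(2)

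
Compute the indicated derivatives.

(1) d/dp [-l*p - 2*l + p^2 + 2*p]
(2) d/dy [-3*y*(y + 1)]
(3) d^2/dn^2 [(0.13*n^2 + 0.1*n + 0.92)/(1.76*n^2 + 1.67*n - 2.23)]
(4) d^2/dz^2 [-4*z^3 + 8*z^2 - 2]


(1) = -l + 2*p + 2
(2) = -6*y - 3
(3) = (-0.144672*n^3 + 20.160096*n^2 + 18.579264*n + 14.390982)/(5.451776*n^6 + 15.518976*n^5 - 5.997552*n^4 - 34.669033*n^3 + 7.599171*n^2 + 24.914229*n - 11.089567)
(4) = 16 - 24*z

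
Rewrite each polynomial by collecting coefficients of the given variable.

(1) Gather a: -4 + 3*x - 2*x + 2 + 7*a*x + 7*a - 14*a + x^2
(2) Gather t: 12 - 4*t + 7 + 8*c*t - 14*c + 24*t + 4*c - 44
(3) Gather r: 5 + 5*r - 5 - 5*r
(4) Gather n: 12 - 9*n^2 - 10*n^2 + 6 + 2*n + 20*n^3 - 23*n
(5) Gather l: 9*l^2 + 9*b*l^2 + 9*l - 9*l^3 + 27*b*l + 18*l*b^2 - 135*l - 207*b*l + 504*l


(1) = a*(7*x - 7) + x^2 + x - 2
(2) = -10*c + t*(8*c + 20) - 25
(3) = 0
(4) = 20*n^3 - 19*n^2 - 21*n + 18
(5) = -9*l^3 + l^2*(9*b + 9) + l*(18*b^2 - 180*b + 378)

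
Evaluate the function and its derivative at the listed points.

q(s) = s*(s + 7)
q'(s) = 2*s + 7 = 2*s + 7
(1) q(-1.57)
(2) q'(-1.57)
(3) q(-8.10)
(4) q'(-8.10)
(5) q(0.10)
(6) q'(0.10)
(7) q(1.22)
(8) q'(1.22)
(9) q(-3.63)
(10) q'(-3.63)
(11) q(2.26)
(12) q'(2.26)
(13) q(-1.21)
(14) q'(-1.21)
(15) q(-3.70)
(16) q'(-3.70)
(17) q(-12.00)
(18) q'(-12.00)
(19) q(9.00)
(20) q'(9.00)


(1) = -8.53
(2) = 3.86
(3) = 8.91
(4) = -9.20
(5) = 0.71
(6) = 7.20
(7) = 10.03
(8) = 9.44
(9) = -12.23
(10) = -0.26
(11) = 20.93
(12) = 11.52
(13) = -7.01
(14) = 4.58
(15) = -12.21
(16) = -0.40
(17) = 60.00
(18) = -17.00
(19) = 144.00
(20) = 25.00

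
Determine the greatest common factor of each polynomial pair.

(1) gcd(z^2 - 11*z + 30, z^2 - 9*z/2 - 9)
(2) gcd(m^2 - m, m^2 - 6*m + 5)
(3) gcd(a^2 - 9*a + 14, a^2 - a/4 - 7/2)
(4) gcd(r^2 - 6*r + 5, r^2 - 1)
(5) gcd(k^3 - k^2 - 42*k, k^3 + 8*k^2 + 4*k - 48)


(1) = z - 6
(2) = gcd(m*(m - 1), (m - 5)*(m - 1)) = m - 1
(3) = a - 2
(4) = r - 1
(5) = k + 6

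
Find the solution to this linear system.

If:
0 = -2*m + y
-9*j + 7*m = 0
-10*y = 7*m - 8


Then:
j = 56/243
m = 8/27
y = 16/27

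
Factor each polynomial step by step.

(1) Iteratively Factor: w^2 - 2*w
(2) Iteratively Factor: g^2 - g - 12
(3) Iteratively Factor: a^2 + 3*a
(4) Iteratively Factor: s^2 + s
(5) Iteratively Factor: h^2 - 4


(1) = (w - 2)*(w)
(2) = (g + 3)*(g - 4)
(3) = (a)*(a + 3)
(4) = (s)*(s + 1)
(5) = (h - 2)*(h + 2)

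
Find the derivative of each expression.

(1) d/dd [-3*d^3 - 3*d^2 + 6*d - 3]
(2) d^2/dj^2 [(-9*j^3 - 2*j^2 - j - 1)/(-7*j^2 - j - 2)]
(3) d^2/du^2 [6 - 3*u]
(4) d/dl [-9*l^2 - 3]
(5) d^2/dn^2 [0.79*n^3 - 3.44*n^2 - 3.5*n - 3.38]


(1) = -9*d^2 - 6*d + 6
(2) = 2*(-82*j^3 + 117*j^2 + 87*j - 7)/(343*j^6 + 147*j^5 + 315*j^4 + 85*j^3 + 90*j^2 + 12*j + 8)
(3) = 0
(4) = -18*l
(5) = 4.74*n - 6.88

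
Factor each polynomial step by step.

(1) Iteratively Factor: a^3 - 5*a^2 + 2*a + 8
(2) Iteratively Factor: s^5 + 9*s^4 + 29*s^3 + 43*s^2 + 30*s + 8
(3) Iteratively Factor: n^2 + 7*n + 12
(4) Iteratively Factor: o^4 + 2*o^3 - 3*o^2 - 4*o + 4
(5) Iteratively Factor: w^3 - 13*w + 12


(1) = (a - 2)*(a^2 - 3*a - 4) = (a - 4)*(a - 2)*(a + 1)
(2) = (s + 2)*(s^4 + 7*s^3 + 15*s^2 + 13*s + 4) = (s + 1)*(s + 2)*(s^3 + 6*s^2 + 9*s + 4) = (s + 1)^2*(s + 2)*(s^2 + 5*s + 4) = (s + 1)^3*(s + 2)*(s + 4)
(3) = (n + 4)*(n + 3)
(4) = (o + 2)*(o^3 - 3*o + 2) = (o + 2)^2*(o^2 - 2*o + 1) = (o - 1)*(o + 2)^2*(o - 1)
(5) = (w - 1)*(w^2 + w - 12) = (w - 1)*(w + 4)*(w - 3)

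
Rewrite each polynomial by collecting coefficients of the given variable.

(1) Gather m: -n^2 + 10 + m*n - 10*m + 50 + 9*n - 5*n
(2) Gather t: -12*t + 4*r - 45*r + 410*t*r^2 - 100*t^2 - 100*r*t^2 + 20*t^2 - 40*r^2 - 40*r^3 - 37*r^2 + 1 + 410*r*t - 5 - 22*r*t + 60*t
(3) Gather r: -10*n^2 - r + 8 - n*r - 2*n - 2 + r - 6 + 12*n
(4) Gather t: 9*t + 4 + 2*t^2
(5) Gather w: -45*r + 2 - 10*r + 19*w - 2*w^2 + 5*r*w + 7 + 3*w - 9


(1) = m*(n - 10) - n^2 + 4*n + 60
(2) = -40*r^3 - 77*r^2 - 41*r + t^2*(-100*r - 80) + t*(410*r^2 + 388*r + 48) - 4
(3) = -10*n^2 - n*r + 10*n
(4) = 2*t^2 + 9*t + 4
(5) = -55*r - 2*w^2 + w*(5*r + 22)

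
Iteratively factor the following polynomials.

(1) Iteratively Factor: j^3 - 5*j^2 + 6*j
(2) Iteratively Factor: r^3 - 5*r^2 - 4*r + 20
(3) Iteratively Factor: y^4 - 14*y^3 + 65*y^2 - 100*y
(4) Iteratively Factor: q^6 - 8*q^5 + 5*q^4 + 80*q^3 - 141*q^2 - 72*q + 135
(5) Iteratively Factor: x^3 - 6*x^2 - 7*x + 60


(1) = (j - 3)*(j^2 - 2*j) = j*(j - 3)*(j - 2)
(2) = (r - 2)*(r^2 - 3*r - 10) = (r - 5)*(r - 2)*(r + 2)
(3) = (y - 5)*(y^3 - 9*y^2 + 20*y) = y*(y - 5)*(y^2 - 9*y + 20) = y*(y - 5)^2*(y - 4)
(4) = (q - 1)*(q^5 - 7*q^4 - 2*q^3 + 78*q^2 - 63*q - 135) = (q - 5)*(q - 1)*(q^4 - 2*q^3 - 12*q^2 + 18*q + 27) = (q - 5)*(q - 1)*(q + 3)*(q^3 - 5*q^2 + 3*q + 9) = (q - 5)*(q - 3)*(q - 1)*(q + 3)*(q^2 - 2*q - 3) = (q - 5)*(q - 3)^2*(q - 1)*(q + 3)*(q + 1)
(5) = (x + 3)*(x^2 - 9*x + 20) = (x - 5)*(x + 3)*(x - 4)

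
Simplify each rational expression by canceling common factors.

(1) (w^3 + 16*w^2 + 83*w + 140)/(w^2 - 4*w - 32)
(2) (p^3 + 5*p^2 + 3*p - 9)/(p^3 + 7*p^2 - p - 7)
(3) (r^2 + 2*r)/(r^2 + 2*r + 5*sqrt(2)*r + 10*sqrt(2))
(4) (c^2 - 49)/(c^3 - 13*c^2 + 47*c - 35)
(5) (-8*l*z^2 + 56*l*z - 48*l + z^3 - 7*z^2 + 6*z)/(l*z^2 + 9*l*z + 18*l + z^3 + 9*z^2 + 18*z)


(1) = (w^2 + 12*w + 35)/(w - 8)
(2) = (p^2 + 6*p + 9)/(p^2 + 8*p + 7)
(3) = r/(r + 5*sqrt(2))
(4) = (c + 7)/(c^2 - 6*c + 5)
(5) = (-8*l*z^2 + 56*l*z - 48*l + z^3 - 7*z^2 + 6*z)/(l*z^2 + 9*l*z + 18*l + z^3 + 9*z^2 + 18*z)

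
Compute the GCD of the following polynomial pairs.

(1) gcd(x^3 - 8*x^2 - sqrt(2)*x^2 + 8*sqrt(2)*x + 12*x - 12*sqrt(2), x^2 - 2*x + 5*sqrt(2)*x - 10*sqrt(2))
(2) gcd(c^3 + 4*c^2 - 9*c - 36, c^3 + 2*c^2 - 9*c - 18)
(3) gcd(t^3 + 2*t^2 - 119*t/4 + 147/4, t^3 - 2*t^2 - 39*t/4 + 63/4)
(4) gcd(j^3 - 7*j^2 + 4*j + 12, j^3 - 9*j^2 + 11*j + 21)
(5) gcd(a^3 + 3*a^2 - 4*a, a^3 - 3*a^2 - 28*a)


(1) = x - 2
(2) = gcd((c - 3)*(c + 3)*(c + 4), (c - 3)*(c + 2)*(c + 3)) = c^2 - 9
(3) = t^2 - 5*t + 21/4
(4) = gcd((j - 6)*(j - 2)*(j + 1), (j - 7)*(j - 3)*(j + 1)) = j + 1
(5) = gcd(a*(a - 1)*(a + 4), a*(a - 7)*(a + 4)) = a^2 + 4*a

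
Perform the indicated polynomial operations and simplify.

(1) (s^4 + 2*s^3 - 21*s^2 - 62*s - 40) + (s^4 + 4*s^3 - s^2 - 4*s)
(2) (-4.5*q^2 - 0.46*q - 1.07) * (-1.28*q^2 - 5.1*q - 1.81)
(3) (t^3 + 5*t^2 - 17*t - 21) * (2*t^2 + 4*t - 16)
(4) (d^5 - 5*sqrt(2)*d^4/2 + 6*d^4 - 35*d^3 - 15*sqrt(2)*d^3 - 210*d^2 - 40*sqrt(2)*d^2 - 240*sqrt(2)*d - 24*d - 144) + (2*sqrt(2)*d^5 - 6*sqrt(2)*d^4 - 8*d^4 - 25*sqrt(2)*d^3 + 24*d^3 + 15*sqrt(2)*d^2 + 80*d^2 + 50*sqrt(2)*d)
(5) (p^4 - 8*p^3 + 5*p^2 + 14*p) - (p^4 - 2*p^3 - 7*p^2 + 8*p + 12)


(1) = 2*s^4 + 6*s^3 - 22*s^2 - 66*s - 40
(2) = 5.76*q^4 + 23.5388*q^3 + 11.8606*q^2 + 6.2896*q + 1.9367
(3) = 2*t^5 + 14*t^4 - 30*t^3 - 190*t^2 + 188*t + 336
(4) = d^5 + 2*sqrt(2)*d^5 - 17*sqrt(2)*d^4/2 - 2*d^4 - 40*sqrt(2)*d^3 - 11*d^3 - 130*d^2 - 25*sqrt(2)*d^2 - 190*sqrt(2)*d - 24*d - 144
(5) = -6*p^3 + 12*p^2 + 6*p - 12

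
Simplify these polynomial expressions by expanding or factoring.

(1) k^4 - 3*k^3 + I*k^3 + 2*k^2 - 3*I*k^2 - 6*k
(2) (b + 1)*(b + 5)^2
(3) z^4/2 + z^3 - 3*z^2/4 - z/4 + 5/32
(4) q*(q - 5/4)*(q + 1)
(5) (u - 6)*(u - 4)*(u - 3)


(1) = k*(k - 3)*(k - I)*(k + 2*I)
(2) = b^3 + 11*b^2 + 35*b + 25
(3) = (z/2 + 1/4)*(z - 1/2)^2*(z + 5/2)
(4) = q^3 - q^2/4 - 5*q/4
(5) = u^3 - 13*u^2 + 54*u - 72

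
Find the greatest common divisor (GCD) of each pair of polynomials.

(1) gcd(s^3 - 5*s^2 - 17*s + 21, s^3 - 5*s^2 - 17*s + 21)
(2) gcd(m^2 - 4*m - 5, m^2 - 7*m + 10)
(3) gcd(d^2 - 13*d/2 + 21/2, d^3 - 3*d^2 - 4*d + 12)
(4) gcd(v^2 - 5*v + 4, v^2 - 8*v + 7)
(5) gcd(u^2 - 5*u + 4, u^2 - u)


(1) = s^3 - 5*s^2 - 17*s + 21
(2) = m - 5
(3) = gcd((d - 7/2)*(d - 3), (d - 3)*(d - 2)*(d + 2)) = d - 3
(4) = gcd((v - 4)*(v - 1), (v - 7)*(v - 1)) = v - 1
(5) = u - 1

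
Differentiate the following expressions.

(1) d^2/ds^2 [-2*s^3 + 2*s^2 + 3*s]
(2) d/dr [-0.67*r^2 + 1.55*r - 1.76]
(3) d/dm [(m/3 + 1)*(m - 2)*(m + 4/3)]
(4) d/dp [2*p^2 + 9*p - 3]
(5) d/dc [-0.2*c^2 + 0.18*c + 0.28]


(1) = 4 - 12*s
(2) = 1.55 - 1.34*r
(3) = m^2 + 14*m/9 - 14/9
(4) = 4*p + 9
(5) = 0.18 - 0.4*c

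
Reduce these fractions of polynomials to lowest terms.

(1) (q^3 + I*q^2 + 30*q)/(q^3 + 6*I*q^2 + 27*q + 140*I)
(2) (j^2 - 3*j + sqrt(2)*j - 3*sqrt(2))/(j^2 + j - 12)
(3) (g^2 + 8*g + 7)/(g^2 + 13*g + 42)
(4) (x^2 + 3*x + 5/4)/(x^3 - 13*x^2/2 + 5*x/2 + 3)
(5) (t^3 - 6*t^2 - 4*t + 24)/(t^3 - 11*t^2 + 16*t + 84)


(1) = (q^2 + 6*I*q)/(q^2 + 11*I*q - 28)
(2) = (j + sqrt(2))/(j + 4)
(3) = (g + 1)/(g + 6)
(4) = (2*x + 5)/(2*x^2 - 14*x + 12)
(5) = (t - 2)/(t - 7)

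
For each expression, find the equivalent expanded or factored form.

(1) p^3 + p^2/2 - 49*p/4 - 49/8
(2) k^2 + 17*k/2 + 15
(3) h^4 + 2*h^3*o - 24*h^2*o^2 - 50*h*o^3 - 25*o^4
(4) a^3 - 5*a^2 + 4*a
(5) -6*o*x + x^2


(1) = (p - 7/2)*(p + 1/2)*(p + 7/2)
(2) = (k + 5/2)*(k + 6)
(3) = (h - 5*o)*(h + o)^2*(h + 5*o)
(4) = a*(a - 4)*(a - 1)
(5) = x*(-6*o + x)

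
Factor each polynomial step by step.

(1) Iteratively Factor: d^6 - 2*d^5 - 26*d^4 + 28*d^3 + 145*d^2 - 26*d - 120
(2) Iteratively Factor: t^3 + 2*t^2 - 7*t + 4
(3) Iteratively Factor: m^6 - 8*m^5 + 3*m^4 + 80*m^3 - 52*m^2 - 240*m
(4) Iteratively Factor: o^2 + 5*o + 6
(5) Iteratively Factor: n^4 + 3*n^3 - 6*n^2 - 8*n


(1) = (d + 1)*(d^5 - 3*d^4 - 23*d^3 + 51*d^2 + 94*d - 120) = (d - 1)*(d + 1)*(d^4 - 2*d^3 - 25*d^2 + 26*d + 120) = (d - 1)*(d + 1)*(d + 2)*(d^3 - 4*d^2 - 17*d + 60) = (d - 3)*(d - 1)*(d + 1)*(d + 2)*(d^2 - d - 20) = (d - 3)*(d - 1)*(d + 1)*(d + 2)*(d + 4)*(d - 5)
(2) = (t - 1)*(t^2 + 3*t - 4) = (t - 1)*(t + 4)*(t - 1)
(3) = (m - 5)*(m^5 - 3*m^4 - 12*m^3 + 20*m^2 + 48*m) = (m - 5)*(m - 4)*(m^4 + m^3 - 8*m^2 - 12*m) = (m - 5)*(m - 4)*(m + 2)*(m^3 - m^2 - 6*m) = (m - 5)*(m - 4)*(m - 3)*(m + 2)*(m^2 + 2*m) = (m - 5)*(m - 4)*(m - 3)*(m + 2)^2*(m)
(4) = (o + 2)*(o + 3)
(5) = (n)*(n^3 + 3*n^2 - 6*n - 8) = n*(n + 4)*(n^2 - n - 2) = n*(n - 2)*(n + 4)*(n + 1)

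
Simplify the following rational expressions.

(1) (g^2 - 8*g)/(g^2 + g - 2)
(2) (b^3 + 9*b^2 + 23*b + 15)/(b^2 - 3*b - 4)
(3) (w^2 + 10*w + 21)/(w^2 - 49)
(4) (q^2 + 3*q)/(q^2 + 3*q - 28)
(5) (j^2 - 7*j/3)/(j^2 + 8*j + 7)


(1) = (g^2 - 8*g)/(g^2 + g - 2)
(2) = (b^2 + 8*b + 15)/(b - 4)
(3) = (w + 3)/(w - 7)
(4) = (q^2 + 3*q)/(q^2 + 3*q - 28)
(5) = (3*j^2 - 7*j)/(3*j^2 + 24*j + 21)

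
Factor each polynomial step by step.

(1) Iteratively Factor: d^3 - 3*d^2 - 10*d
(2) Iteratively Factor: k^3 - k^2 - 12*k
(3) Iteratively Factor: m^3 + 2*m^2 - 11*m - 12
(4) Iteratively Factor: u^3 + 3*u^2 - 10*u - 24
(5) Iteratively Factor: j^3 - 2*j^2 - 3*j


(1) = (d - 5)*(d^2 + 2*d) = d*(d - 5)*(d + 2)
(2) = (k + 3)*(k^2 - 4*k) = k*(k + 3)*(k - 4)
(3) = (m + 1)*(m^2 + m - 12) = (m + 1)*(m + 4)*(m - 3)
(4) = (u - 3)*(u^2 + 6*u + 8) = (u - 3)*(u + 2)*(u + 4)
(5) = (j + 1)*(j^2 - 3*j) = j*(j + 1)*(j - 3)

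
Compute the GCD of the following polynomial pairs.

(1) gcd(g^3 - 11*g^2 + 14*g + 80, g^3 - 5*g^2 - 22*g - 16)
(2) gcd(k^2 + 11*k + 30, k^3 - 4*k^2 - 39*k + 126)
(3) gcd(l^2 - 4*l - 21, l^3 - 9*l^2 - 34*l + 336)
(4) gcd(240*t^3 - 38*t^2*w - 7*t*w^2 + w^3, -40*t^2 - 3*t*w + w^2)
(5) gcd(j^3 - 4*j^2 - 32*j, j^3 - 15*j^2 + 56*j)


(1) = gcd((g - 8)*(g - 5)*(g + 2), (g - 8)*(g + 1)*(g + 2)) = g^2 - 6*g - 16
(2) = gcd((k + 5)*(k + 6), (k - 7)*(k - 3)*(k + 6)) = k + 6
(3) = gcd((l - 7)*(l + 3), (l - 8)*(l - 7)*(l + 6)) = l - 7
(4) = gcd((-8*t + w)*(-5*t + w)*(6*t + w), (-8*t + w)*(5*t + w)) = 8*t - w
(5) = gcd(j*(j - 8)*(j + 4), j*(j - 8)*(j - 7)) = j^2 - 8*j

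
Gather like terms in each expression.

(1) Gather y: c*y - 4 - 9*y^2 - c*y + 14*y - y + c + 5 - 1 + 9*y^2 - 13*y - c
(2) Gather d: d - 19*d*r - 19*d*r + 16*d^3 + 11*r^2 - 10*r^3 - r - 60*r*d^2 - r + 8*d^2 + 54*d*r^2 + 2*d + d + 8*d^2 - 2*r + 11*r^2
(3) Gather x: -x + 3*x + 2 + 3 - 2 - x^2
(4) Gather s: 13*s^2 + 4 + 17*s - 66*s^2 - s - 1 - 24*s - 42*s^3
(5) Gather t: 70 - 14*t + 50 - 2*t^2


(1) = 0
(2) = 16*d^3 + d^2*(16 - 60*r) + d*(54*r^2 - 38*r + 4) - 10*r^3 + 22*r^2 - 4*r
(3) = -x^2 + 2*x + 3
(4) = -42*s^3 - 53*s^2 - 8*s + 3
(5) = -2*t^2 - 14*t + 120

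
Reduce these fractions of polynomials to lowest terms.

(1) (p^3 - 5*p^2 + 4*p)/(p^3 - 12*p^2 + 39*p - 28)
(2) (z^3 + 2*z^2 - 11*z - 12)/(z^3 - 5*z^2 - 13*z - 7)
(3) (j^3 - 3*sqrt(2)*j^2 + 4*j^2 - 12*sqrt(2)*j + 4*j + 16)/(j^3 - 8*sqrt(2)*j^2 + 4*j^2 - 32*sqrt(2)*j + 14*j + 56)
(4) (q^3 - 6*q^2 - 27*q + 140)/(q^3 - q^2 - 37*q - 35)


(1) = p/(p - 7)
(2) = (z^2 + z - 12)/(z^2 - 6*z - 7)
(3) = (j - 2*sqrt(2))/(j - 7*sqrt(2))
(4) = (q - 4)/(q + 1)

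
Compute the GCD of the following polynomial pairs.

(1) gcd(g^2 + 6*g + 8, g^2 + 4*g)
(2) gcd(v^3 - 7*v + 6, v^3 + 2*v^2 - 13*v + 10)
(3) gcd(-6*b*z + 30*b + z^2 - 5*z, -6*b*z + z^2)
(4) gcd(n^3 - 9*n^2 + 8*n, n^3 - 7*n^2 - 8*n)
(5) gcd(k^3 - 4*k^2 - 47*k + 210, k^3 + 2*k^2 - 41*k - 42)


(1) = gcd((g + 2)*(g + 4), g*(g + 4)) = g + 4
(2) = v^2 - 3*v + 2
(3) = gcd((-6*b + z)*(z - 5), z*(-6*b + z)) = -6*b + z
(4) = gcd(n*(n - 8)*(n - 1), n*(n - 8)*(n + 1)) = n^2 - 8*n
(5) = gcd((k - 6)*(k - 5)*(k + 7), (k - 6)*(k + 1)*(k + 7)) = k^2 + k - 42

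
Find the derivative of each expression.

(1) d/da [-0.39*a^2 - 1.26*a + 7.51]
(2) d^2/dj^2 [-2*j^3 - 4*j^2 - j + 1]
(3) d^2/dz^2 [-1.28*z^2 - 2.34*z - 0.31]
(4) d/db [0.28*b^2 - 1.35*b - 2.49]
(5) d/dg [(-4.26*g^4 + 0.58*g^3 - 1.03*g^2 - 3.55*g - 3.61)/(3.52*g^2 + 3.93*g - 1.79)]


(1) = -0.78*a - 1.26
(2) = -12*j - 8
(3) = -2.56000000000000
(4) = 0.56*b - 1.35
(5) = (-29.9904*g^5 - 48.1838*g^4 + 35.0604*g^3 + 5.3335*g^2 + 29.1018*g + 20.5418)/(12.3904*g^4 + 27.6672*g^3 + 2.8433*g^2 - 14.0694*g + 3.2041)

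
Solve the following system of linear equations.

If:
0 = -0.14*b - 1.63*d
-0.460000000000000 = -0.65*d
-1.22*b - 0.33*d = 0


Then:
No Solution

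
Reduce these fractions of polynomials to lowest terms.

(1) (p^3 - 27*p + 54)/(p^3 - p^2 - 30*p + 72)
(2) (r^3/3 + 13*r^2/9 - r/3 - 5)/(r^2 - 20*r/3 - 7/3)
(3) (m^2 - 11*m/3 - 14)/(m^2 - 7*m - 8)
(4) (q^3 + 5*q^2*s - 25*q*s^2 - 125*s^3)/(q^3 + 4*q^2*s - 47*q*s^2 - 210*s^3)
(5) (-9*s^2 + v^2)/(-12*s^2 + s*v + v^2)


(1) = (p - 3)/(p - 4)
(2) = (3*r^3 + 13*r^2 - 3*r - 45)/(9*r^2 - 60*r - 21)
(3) = (3*m^2 - 11*m - 42)/(3*m^2 - 21*m - 24)
(4) = (q^2 - 25*s^2)/(q^2 - q*s - 42*s^2)
(5) = (3*s + v)/(4*s + v)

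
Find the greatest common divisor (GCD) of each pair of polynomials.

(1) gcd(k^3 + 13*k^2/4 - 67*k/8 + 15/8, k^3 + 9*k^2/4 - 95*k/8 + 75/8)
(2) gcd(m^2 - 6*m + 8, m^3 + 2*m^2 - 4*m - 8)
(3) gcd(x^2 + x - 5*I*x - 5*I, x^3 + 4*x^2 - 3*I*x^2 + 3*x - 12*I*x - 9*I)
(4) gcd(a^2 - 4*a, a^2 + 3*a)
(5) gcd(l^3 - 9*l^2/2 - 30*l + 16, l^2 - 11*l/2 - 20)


(1) = k^2 + 7*k/2 - 15/2
(2) = m - 2
(3) = x + 1
(4) = a
(5) = gcd((l - 8)*(l - 1/2)*(l + 4), (l - 8)*(l + 5/2)) = l - 8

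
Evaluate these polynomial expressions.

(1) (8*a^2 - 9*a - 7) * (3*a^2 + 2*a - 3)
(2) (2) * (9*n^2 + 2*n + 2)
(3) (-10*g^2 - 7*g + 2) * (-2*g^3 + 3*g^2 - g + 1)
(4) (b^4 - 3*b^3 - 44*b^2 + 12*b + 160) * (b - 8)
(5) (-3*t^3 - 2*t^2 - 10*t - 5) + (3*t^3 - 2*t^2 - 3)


(1) = 24*a^4 - 11*a^3 - 63*a^2 + 13*a + 21
(2) = 18*n^2 + 4*n + 4
(3) = 20*g^5 - 16*g^4 - 15*g^3 + 3*g^2 - 9*g + 2
(4) = b^5 - 11*b^4 - 20*b^3 + 364*b^2 + 64*b - 1280
(5) = -4*t^2 - 10*t - 8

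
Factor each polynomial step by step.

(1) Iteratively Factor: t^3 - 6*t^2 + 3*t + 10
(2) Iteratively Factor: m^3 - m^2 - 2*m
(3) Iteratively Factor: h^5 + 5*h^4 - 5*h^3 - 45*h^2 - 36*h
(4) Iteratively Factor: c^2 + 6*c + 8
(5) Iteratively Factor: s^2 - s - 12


(1) = (t + 1)*(t^2 - 7*t + 10) = (t - 2)*(t + 1)*(t - 5)
(2) = (m - 2)*(m^2 + m) = m*(m - 2)*(m + 1)
(3) = (h)*(h^4 + 5*h^3 - 5*h^2 - 45*h - 36) = h*(h + 1)*(h^3 + 4*h^2 - 9*h - 36) = h*(h + 1)*(h + 4)*(h^2 - 9) = h*(h + 1)*(h + 3)*(h + 4)*(h - 3)
(4) = (c + 4)*(c + 2)
(5) = (s + 3)*(s - 4)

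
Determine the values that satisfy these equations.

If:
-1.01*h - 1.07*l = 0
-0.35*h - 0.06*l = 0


Then:
h = 0.00
l = 0.00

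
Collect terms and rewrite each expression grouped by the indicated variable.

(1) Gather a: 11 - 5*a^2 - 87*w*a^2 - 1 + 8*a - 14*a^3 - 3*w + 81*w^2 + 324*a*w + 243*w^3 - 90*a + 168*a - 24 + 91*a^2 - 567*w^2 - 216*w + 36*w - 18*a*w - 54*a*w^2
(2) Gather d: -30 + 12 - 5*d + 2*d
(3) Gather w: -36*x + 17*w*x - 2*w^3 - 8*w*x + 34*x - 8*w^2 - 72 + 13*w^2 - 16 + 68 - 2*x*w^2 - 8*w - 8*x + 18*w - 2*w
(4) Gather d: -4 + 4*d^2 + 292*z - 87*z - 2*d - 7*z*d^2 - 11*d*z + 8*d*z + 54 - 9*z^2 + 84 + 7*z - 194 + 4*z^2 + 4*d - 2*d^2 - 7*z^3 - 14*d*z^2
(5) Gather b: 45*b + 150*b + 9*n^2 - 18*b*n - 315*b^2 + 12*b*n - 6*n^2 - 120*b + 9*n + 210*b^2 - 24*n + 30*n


(1) = -14*a^3 + a^2*(86 - 87*w) + a*(-54*w^2 + 306*w + 86) + 243*w^3 - 486*w^2 - 183*w - 14
(2) = -3*d - 18
(3) = -2*w^3 + w^2*(5 - 2*x) + w*(9*x + 8) - 10*x - 20
(4) = d^2*(2 - 7*z) + d*(-14*z^2 - 3*z + 2) - 7*z^3 - 5*z^2 + 212*z - 60
(5) = -105*b^2 + b*(75 - 6*n) + 3*n^2 + 15*n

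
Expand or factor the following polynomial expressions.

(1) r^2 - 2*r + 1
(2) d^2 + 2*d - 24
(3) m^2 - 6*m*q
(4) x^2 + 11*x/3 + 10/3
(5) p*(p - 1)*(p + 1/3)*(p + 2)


(1) = (r - 1)^2
(2) = (d - 4)*(d + 6)
(3) = m*(m - 6*q)
(4) = (x + 5/3)*(x + 2)
(5) = p^4 + 4*p^3/3 - 5*p^2/3 - 2*p/3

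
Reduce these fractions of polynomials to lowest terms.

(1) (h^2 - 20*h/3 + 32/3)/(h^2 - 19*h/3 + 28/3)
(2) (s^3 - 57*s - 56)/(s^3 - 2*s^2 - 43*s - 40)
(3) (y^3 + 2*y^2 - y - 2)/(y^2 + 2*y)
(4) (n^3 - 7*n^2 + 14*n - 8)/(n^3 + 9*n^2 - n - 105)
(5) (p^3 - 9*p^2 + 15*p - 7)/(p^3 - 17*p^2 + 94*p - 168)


(1) = (3*h - 8)/(3*h - 7)
(2) = (s + 7)/(s + 5)
(3) = (y^2 - 1)/y
(4) = (n^3 - 7*n^2 + 14*n - 8)/(n^3 + 9*n^2 - n - 105)
(5) = (p^2 - 2*p + 1)/(p^2 - 10*p + 24)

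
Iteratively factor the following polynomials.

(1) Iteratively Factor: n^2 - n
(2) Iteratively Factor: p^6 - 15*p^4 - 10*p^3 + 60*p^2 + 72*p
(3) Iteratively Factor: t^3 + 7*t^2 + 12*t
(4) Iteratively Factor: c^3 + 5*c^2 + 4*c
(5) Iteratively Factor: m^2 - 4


(1) = (n)*(n - 1)
(2) = (p - 3)*(p^5 + 3*p^4 - 6*p^3 - 28*p^2 - 24*p) = (p - 3)*(p + 2)*(p^4 + p^3 - 8*p^2 - 12*p) = (p - 3)*(p + 2)^2*(p^3 - p^2 - 6*p) = p*(p - 3)*(p + 2)^2*(p^2 - p - 6) = p*(p - 3)*(p + 2)^3*(p - 3)
(3) = (t)*(t^2 + 7*t + 12) = t*(t + 4)*(t + 3)
(4) = (c)*(c^2 + 5*c + 4) = c*(c + 1)*(c + 4)
(5) = (m - 2)*(m + 2)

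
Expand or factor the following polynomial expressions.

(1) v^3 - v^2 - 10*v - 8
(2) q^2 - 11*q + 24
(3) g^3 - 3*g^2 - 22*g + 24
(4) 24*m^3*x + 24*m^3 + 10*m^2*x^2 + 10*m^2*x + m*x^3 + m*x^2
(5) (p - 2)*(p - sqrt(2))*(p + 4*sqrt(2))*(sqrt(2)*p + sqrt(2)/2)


(1) = (v - 4)*(v + 1)*(v + 2)
(2) = (q - 8)*(q - 3)
(3) = (g - 6)*(g - 1)*(g + 4)
(4) = (4*m + x)*(6*m + x)*(m*x + m)
(5) = sqrt(2)*p^4 - 3*sqrt(2)*p^3/2 + 6*p^3 - 9*sqrt(2)*p^2 - 9*p^2 - 6*p + 12*sqrt(2)*p + 8*sqrt(2)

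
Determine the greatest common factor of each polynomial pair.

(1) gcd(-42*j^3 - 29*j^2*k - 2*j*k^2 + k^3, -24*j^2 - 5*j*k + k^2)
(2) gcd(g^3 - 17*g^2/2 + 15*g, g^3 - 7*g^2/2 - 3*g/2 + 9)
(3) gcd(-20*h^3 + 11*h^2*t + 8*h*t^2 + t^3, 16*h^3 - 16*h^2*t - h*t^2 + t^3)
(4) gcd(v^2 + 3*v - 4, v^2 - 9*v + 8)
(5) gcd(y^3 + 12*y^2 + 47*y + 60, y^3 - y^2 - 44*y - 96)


(1) = gcd((-7*j + k)*(2*j + k)*(3*j + k), (-8*j + k)*(3*j + k)) = 3*j + k
(2) = 1
(3) = -4*h^2 + 3*h*t + t^2
(4) = v - 1
(5) = gcd((y + 3)*(y + 4)*(y + 5), (y - 8)*(y + 3)*(y + 4)) = y^2 + 7*y + 12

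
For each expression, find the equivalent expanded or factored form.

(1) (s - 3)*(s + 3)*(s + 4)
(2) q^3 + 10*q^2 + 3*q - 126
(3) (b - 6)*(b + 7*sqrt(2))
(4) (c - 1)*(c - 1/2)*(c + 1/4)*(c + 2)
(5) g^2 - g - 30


(1) = s^3 + 4*s^2 - 9*s - 36
(2) = (q - 3)*(q + 6)*(q + 7)
(3) = b^2 - 6*b + 7*sqrt(2)*b - 42*sqrt(2)
(4) = c^4 + 3*c^3/4 - 19*c^2/8 + 3*c/8 + 1/4
(5) = (g - 6)*(g + 5)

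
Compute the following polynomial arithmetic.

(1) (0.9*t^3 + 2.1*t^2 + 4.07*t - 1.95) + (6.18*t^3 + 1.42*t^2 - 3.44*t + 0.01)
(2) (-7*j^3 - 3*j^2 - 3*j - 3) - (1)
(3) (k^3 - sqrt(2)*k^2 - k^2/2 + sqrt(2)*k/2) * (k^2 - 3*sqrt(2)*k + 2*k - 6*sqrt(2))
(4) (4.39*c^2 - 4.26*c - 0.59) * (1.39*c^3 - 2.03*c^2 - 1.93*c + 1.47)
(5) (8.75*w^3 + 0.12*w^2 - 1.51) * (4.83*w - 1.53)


(1) = 7.08*t^3 + 3.52*t^2 + 0.63*t - 1.94
(2) = -7*j^3 - 3*j^2 - 3*j - 4
(3) = k^5 - 4*sqrt(2)*k^4 + 3*k^4/2 - 6*sqrt(2)*k^3 + 5*k^3 + 4*sqrt(2)*k^2 + 9*k^2 - 6*k
(4) = 6.1021*c^5 - 14.8331*c^4 - 0.645*c^3 + 15.8728*c^2 - 5.1235*c - 0.8673
(5) = 42.2625*w^4 - 12.8079*w^3 - 0.1836*w^2 - 7.2933*w + 2.3103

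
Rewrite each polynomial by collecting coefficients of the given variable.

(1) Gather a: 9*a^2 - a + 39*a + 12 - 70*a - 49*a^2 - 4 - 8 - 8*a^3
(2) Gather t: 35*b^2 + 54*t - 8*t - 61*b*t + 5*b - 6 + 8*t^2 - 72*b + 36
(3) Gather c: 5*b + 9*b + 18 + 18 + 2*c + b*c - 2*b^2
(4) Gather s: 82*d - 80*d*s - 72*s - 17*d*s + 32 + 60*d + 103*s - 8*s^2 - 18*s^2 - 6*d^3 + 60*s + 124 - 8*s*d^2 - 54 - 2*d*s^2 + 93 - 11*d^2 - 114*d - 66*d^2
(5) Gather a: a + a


(1) = -8*a^3 - 40*a^2 - 32*a
(2) = 35*b^2 - 67*b + 8*t^2 + t*(46 - 61*b) + 30
(3) = -2*b^2 + 14*b + c*(b + 2) + 36
(4) = -6*d^3 - 77*d^2 + 28*d + s^2*(-2*d - 26) + s*(-8*d^2 - 97*d + 91) + 195
(5) = 2*a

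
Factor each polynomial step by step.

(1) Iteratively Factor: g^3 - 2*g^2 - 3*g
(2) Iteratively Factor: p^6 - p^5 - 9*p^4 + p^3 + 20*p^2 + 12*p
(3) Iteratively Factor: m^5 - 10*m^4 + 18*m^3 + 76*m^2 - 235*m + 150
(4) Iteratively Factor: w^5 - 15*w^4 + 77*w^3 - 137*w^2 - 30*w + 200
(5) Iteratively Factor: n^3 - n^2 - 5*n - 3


(1) = (g + 1)*(g^2 - 3*g) = (g - 3)*(g + 1)*(g)
(2) = (p - 3)*(p^5 + 2*p^4 - 3*p^3 - 8*p^2 - 4*p) = p*(p - 3)*(p^4 + 2*p^3 - 3*p^2 - 8*p - 4) = p*(p - 3)*(p - 2)*(p^3 + 4*p^2 + 5*p + 2) = p*(p - 3)*(p - 2)*(p + 1)*(p^2 + 3*p + 2) = p*(p - 3)*(p - 2)*(p + 1)^2*(p + 2)
(3) = (m - 2)*(m^4 - 8*m^3 + 2*m^2 + 80*m - 75) = (m - 5)*(m - 2)*(m^3 - 3*m^2 - 13*m + 15) = (m - 5)*(m - 2)*(m - 1)*(m^2 - 2*m - 15) = (m - 5)*(m - 2)*(m - 1)*(m + 3)*(m - 5)
(4) = (w - 5)*(w^4 - 10*w^3 + 27*w^2 - 2*w - 40) = (w - 5)*(w - 4)*(w^3 - 6*w^2 + 3*w + 10) = (w - 5)^2*(w - 4)*(w^2 - w - 2) = (w - 5)^2*(w - 4)*(w - 2)*(w + 1)
(5) = (n + 1)*(n^2 - 2*n - 3) = (n + 1)^2*(n - 3)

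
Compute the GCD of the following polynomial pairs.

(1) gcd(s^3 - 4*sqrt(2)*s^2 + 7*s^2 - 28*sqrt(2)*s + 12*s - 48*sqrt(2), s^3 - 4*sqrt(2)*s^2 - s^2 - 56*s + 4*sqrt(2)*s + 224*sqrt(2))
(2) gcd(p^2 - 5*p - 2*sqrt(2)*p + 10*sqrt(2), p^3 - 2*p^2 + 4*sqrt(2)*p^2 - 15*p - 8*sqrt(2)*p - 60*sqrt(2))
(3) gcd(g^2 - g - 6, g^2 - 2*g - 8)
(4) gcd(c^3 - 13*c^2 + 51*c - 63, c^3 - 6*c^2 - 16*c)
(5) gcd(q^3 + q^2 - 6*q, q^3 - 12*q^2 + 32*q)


(1) = gcd((s + 3)*(s + 4)*(s - 4*sqrt(2)), (s - 8)*(s + 7)*(s - 4*sqrt(2))) = s - 4*sqrt(2)
(2) = gcd((p - 5)*(p - 2*sqrt(2)), (p - 5)*(p + 3)*(p + 4*sqrt(2))) = p - 5
(3) = g + 2
(4) = gcd((c - 7)*(c - 3)^2, c*(c - 8)*(c + 2)) = 1
(5) = gcd(q*(q - 2)*(q + 3), q*(q - 8)*(q - 4)) = q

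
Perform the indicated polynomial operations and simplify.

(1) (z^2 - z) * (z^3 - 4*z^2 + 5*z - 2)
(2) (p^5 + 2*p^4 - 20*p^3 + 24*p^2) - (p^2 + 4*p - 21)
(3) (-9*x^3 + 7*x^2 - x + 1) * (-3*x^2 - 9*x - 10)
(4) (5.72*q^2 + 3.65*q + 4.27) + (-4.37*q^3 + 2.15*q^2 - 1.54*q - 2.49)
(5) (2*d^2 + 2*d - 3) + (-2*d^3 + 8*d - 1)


(1) = z^5 - 5*z^4 + 9*z^3 - 7*z^2 + 2*z
(2) = p^5 + 2*p^4 - 20*p^3 + 23*p^2 - 4*p + 21
(3) = 27*x^5 + 60*x^4 + 30*x^3 - 64*x^2 + x - 10
(4) = -4.37*q^3 + 7.87*q^2 + 2.11*q + 1.78
(5) = -2*d^3 + 2*d^2 + 10*d - 4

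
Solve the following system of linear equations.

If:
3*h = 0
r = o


Then:
h = 0
o = r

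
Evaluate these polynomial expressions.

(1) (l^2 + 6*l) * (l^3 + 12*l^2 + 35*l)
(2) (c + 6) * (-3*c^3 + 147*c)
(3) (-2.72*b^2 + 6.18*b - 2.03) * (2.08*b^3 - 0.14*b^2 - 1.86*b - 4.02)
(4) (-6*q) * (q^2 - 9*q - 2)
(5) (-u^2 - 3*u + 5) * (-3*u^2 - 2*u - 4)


(1) = l^5 + 18*l^4 + 107*l^3 + 210*l^2
(2) = -3*c^4 - 18*c^3 + 147*c^2 + 882*c
(3) = -5.6576*b^5 + 13.2352*b^4 - 0.0284*b^3 - 0.2762*b^2 - 21.0678*b + 8.1606
(4) = -6*q^3 + 54*q^2 + 12*q
(5) = 3*u^4 + 11*u^3 - 5*u^2 + 2*u - 20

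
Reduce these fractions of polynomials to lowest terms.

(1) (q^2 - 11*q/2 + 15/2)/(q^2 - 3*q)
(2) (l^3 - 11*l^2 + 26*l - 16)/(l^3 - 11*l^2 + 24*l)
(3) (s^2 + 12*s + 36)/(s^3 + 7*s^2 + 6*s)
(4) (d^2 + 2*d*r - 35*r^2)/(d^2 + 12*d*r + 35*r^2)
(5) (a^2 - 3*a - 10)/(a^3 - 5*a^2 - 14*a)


(1) = (2*q - 5)/(2*q)
(2) = (l^2 - 3*l + 2)/(l^2 - 3*l)
(3) = (s + 6)/(s^2 + s)
(4) = (d - 5*r)/(d + 5*r)
(5) = (a - 5)/(a^2 - 7*a)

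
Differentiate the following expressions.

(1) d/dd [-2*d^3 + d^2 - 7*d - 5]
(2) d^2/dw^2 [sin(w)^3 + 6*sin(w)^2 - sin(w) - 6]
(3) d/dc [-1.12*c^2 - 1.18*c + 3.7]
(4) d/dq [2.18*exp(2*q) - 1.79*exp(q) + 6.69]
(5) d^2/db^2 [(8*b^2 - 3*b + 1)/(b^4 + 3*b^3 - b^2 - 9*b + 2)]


(1) = -6*d^2 + 2*d - 7
(2) = sin(w)/4 + 9*sin(3*w)/4 + 12*cos(2*w)
(3) = -2.24*c - 1.18
(4) = (4.36*exp(q) - 1.79)*exp(q)
(5) = 2*(24*b^8 + 54*b^7 + 18*b^6 + 405*b^5 + 447*b^4 - 474*b^3 + 66*b^2 - 9*b + 61)/(b^12 + 9*b^11 + 24*b^10 - 18*b^9 - 180*b^8 - 144*b^7 + 446*b^6 + 558*b^5 - 549*b^4 - 585*b^3 + 474*b^2 - 108*b + 8)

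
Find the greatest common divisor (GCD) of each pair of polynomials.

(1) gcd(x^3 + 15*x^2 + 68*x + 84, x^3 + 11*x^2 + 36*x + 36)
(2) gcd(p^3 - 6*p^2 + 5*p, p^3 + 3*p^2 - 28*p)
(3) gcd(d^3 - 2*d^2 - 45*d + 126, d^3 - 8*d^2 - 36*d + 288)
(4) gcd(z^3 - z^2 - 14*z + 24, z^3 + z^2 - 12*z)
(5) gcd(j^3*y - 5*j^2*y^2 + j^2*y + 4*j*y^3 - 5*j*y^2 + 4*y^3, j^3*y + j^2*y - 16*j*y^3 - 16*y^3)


(1) = gcd((x + 2)*(x + 6)*(x + 7), (x + 2)*(x + 3)*(x + 6)) = x^2 + 8*x + 12
(2) = gcd(p*(p - 5)*(p - 1), p*(p - 4)*(p + 7)) = p
(3) = d - 6
(4) = z^2 + z - 12
(5) = -j^2*y + 4*j*y^2 - j*y + 4*y^2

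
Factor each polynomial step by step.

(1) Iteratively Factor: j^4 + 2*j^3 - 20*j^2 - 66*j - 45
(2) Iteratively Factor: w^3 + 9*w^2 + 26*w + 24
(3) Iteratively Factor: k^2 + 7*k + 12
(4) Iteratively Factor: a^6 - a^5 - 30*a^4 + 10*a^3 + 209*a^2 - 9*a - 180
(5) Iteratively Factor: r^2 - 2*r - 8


(1) = (j + 3)*(j^3 - j^2 - 17*j - 15) = (j + 1)*(j + 3)*(j^2 - 2*j - 15) = (j + 1)*(j + 3)^2*(j - 5)
(2) = (w + 3)*(w^2 + 6*w + 8) = (w + 2)*(w + 3)*(w + 4)
(3) = (k + 3)*(k + 4)
(4) = (a - 3)*(a^5 + 2*a^4 - 24*a^3 - 62*a^2 + 23*a + 60) = (a - 3)*(a + 4)*(a^4 - 2*a^3 - 16*a^2 + 2*a + 15) = (a - 5)*(a - 3)*(a + 4)*(a^3 + 3*a^2 - a - 3) = (a - 5)*(a - 3)*(a + 1)*(a + 4)*(a^2 + 2*a - 3) = (a - 5)*(a - 3)*(a - 1)*(a + 1)*(a + 4)*(a + 3)
(5) = (r - 4)*(r + 2)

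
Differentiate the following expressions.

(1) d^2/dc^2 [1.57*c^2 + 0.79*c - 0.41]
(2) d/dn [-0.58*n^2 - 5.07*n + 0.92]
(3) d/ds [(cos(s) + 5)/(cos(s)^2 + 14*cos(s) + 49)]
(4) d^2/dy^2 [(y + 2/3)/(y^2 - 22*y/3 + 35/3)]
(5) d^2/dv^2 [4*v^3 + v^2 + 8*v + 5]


(1) = 3.14000000000000
(2) = -1.16*n - 5.07
(3) = (cos(s) + 3)*sin(s)/(cos(s) + 7)^3
(4) = 2*(3*(20 - 9*y)*(3*y^2 - 22*y + 35) + 4*(3*y - 11)^2*(3*y + 2))/(3*y^2 - 22*y + 35)^3
(5) = 24*v + 2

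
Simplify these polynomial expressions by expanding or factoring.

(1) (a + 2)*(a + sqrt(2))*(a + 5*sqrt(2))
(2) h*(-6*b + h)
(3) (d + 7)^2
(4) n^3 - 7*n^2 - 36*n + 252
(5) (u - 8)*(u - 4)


(1) = a^3 + 2*a^2 + 6*sqrt(2)*a^2 + 10*a + 12*sqrt(2)*a + 20
(2) = -6*b*h + h^2
(3) = d^2 + 14*d + 49
(4) = (n - 7)*(n - 6)*(n + 6)
(5) = u^2 - 12*u + 32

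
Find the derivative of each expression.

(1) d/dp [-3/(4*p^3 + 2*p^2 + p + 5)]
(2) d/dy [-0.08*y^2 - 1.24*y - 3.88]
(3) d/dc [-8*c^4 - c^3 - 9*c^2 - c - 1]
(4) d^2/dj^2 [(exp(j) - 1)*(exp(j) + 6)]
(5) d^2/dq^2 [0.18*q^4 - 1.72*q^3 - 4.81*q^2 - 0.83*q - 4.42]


(1) = 3*(12*p^2 + 4*p + 1)/(4*p^3 + 2*p^2 + p + 5)^2
(2) = -0.16*y - 1.24
(3) = -32*c^3 - 3*c^2 - 18*c - 1
(4) = (4*exp(j) + 5)*exp(j)
(5) = 2.16*q^2 - 10.32*q - 9.62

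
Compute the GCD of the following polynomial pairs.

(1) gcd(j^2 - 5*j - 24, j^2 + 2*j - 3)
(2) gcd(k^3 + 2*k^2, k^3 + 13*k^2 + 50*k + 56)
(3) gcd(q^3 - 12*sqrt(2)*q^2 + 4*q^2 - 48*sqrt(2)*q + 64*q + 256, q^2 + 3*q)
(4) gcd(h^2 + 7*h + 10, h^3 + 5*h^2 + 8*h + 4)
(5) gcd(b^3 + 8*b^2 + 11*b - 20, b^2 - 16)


(1) = j + 3
(2) = gcd(k^2*(k + 2), (k + 2)*(k + 4)*(k + 7)) = k + 2
(3) = gcd((q + 4)*(q - 8*sqrt(2))*(q - 4*sqrt(2)), q*(q + 3)) = 1
(4) = gcd((h + 2)*(h + 5), (h + 1)*(h + 2)^2) = h + 2
(5) = b + 4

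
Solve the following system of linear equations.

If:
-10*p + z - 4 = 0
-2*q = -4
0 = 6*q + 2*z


Then:
p = -1
q = 2
z = -6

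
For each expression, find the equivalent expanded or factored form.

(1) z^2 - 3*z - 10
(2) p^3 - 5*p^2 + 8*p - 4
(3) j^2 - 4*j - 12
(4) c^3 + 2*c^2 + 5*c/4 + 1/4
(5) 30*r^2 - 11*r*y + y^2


(1) = (z - 5)*(z + 2)
(2) = (p - 2)^2*(p - 1)
(3) = (j - 6)*(j + 2)
(4) = (c + 1/2)^2*(c + 1)
(5) = (-6*r + y)*(-5*r + y)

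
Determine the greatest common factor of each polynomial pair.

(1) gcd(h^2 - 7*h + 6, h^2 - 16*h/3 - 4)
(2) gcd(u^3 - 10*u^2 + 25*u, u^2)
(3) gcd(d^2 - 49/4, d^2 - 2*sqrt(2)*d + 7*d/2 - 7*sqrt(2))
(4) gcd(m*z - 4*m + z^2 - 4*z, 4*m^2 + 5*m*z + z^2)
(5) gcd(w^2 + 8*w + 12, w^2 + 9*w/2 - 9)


(1) = gcd((h - 6)*(h - 1), (h - 6)*(h + 2/3)) = h - 6
(2) = u
(3) = gcd((d - 7/2)*(d + 7/2), (d + 7/2)*(d - 2*sqrt(2))) = d + 7/2
(4) = gcd((m + z)*(z - 4), (m + z)*(4*m + z)) = m + z
(5) = w + 6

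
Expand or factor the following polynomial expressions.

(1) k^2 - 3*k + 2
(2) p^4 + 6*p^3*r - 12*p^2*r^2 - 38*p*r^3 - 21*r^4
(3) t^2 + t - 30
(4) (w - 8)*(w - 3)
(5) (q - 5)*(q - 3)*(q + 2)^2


(1) = (k - 2)*(k - 1)
(2) = (p - 3*r)*(p + r)^2*(p + 7*r)
(3) = (t - 5)*(t + 6)
(4) = w^2 - 11*w + 24
(5) = q^4 - 4*q^3 - 13*q^2 + 28*q + 60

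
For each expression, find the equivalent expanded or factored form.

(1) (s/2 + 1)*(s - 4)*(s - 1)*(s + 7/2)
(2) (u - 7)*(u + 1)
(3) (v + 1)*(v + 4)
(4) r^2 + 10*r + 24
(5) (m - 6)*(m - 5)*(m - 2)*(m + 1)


(1) = s^4/2 + s^3/4 - 33*s^2/4 - 13*s/2 + 14
(2) = u^2 - 6*u - 7
(3) = v^2 + 5*v + 4
(4) = (r + 4)*(r + 6)
(5) = m^4 - 12*m^3 + 39*m^2 - 8*m - 60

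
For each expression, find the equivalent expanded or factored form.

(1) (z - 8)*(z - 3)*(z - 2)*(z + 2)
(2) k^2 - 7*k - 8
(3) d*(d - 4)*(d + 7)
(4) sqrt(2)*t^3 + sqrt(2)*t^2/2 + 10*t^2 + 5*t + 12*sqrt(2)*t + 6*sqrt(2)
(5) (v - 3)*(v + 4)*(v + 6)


(1) = z^4 - 11*z^3 + 20*z^2 + 44*z - 96
(2) = (k - 8)*(k + 1)
(3) = d^3 + 3*d^2 - 28*d
(4) = (t + 2*sqrt(2))*(t + 3*sqrt(2))*(sqrt(2)*t + sqrt(2)/2)
(5) = v^3 + 7*v^2 - 6*v - 72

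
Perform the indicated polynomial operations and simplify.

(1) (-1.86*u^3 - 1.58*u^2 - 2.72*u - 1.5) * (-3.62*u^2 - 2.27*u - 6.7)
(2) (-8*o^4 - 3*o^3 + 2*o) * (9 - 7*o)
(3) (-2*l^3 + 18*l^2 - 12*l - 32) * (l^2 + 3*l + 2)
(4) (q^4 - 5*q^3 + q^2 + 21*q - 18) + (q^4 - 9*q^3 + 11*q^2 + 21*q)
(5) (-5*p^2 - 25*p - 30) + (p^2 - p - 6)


(1) = 6.7332*u^5 + 9.9418*u^4 + 25.895*u^3 + 22.1904*u^2 + 21.629*u + 10.05
(2) = 56*o^5 - 51*o^4 - 27*o^3 - 14*o^2 + 18*o
(3) = -2*l^5 + 12*l^4 + 38*l^3 - 32*l^2 - 120*l - 64
(4) = 2*q^4 - 14*q^3 + 12*q^2 + 42*q - 18
(5) = -4*p^2 - 26*p - 36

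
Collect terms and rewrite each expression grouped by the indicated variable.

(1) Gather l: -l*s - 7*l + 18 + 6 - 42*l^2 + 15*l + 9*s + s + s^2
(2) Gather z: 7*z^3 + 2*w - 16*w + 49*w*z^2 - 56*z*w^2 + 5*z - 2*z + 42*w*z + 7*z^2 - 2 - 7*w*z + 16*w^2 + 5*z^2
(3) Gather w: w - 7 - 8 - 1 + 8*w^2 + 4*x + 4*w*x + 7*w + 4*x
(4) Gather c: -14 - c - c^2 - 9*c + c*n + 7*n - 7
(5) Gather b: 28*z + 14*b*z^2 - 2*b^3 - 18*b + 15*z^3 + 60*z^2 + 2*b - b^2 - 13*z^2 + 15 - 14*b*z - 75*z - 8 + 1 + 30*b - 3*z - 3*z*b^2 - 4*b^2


(1) = -42*l^2 + l*(8 - s) + s^2 + 10*s + 24
(2) = 16*w^2 - 14*w + 7*z^3 + z^2*(49*w + 12) + z*(-56*w^2 + 35*w + 3) - 2
(3) = 8*w^2 + w*(4*x + 8) + 8*x - 16
(4) = -c^2 + c*(n - 10) + 7*n - 21
(5) = -2*b^3 + b^2*(-3*z - 5) + b*(14*z^2 - 14*z + 14) + 15*z^3 + 47*z^2 - 50*z + 8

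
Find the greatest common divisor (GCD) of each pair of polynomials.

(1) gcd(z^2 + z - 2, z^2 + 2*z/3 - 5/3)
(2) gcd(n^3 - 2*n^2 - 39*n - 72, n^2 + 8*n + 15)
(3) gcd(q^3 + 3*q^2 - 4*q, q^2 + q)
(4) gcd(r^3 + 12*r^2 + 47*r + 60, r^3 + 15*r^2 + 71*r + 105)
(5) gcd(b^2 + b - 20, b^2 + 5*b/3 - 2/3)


(1) = gcd((z - 1)*(z + 2), (z - 1)*(z + 5/3)) = z - 1
(2) = n + 3
(3) = q
(4) = gcd((r + 3)*(r + 4)*(r + 5), (r + 3)*(r + 5)*(r + 7)) = r^2 + 8*r + 15
(5) = 1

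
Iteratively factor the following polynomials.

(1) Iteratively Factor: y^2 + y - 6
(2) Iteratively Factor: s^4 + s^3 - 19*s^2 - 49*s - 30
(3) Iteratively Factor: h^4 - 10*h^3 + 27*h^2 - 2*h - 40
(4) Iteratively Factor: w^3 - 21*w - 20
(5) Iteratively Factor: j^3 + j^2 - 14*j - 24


(1) = (y - 2)*(y + 3)
(2) = (s + 1)*(s^3 - 19*s - 30) = (s + 1)*(s + 2)*(s^2 - 2*s - 15) = (s - 5)*(s + 1)*(s + 2)*(s + 3)
(3) = (h - 2)*(h^3 - 8*h^2 + 11*h + 20) = (h - 5)*(h - 2)*(h^2 - 3*h - 4) = (h - 5)*(h - 2)*(h + 1)*(h - 4)
(4) = (w - 5)*(w^2 + 5*w + 4) = (w - 5)*(w + 1)*(w + 4)
(5) = (j + 2)*(j^2 - j - 12) = (j - 4)*(j + 2)*(j + 3)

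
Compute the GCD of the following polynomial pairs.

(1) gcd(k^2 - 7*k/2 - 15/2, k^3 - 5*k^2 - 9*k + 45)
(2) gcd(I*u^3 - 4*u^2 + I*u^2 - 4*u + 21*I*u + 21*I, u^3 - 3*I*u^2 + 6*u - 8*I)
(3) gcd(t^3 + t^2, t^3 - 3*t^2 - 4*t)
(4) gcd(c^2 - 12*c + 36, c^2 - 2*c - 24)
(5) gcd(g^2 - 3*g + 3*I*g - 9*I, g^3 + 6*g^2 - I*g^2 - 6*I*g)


(1) = gcd((k - 5)*(k + 3/2), (k - 5)*(k - 3)*(k + 3)) = k - 5
(2) = gcd((u - 3*I)*(u + 7*I)*(I*u + I), (u - 4*I)*(u - I)*(u + 2*I)) = 1
(3) = gcd(t^2*(t + 1), t*(t - 4)*(t + 1)) = t^2 + t
(4) = c - 6
(5) = gcd((g - 3)*(g + 3*I), g*(g + 6)*(g - I)) = 1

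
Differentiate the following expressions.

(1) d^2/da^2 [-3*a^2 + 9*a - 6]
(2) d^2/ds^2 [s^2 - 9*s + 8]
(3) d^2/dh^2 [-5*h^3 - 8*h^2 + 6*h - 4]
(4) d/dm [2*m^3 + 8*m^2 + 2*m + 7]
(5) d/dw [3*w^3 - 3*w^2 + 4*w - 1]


(1) = -6
(2) = 2
(3) = -30*h - 16
(4) = 6*m^2 + 16*m + 2
(5) = 9*w^2 - 6*w + 4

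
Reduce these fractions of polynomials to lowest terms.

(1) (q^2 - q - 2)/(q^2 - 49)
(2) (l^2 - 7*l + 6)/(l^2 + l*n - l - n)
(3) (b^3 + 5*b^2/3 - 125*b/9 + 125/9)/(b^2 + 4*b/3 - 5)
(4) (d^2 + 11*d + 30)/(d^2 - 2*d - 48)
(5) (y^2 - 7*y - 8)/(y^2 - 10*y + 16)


(1) = (q^2 - q - 2)/(q^2 - 49)
(2) = (l - 6)/(l + n)
(3) = (3*b^2 + 10*b - 25)/(3*b + 9)
(4) = (d + 5)/(d - 8)
(5) = (y + 1)/(y - 2)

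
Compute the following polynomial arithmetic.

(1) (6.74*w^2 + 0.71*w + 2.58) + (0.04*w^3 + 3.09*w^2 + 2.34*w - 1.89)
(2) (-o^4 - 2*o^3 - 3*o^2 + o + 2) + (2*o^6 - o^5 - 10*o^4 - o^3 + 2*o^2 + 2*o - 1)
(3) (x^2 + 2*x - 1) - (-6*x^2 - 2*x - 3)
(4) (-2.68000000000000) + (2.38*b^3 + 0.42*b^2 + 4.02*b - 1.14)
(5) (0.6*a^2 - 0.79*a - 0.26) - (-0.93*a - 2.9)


(1) = 0.04*w^3 + 9.83*w^2 + 3.05*w + 0.69
(2) = 2*o^6 - o^5 - 11*o^4 - 3*o^3 - o^2 + 3*o + 1
(3) = 7*x^2 + 4*x + 2
(4) = 2.38*b^3 + 0.42*b^2 + 4.02*b - 3.82
(5) = 0.6*a^2 + 0.14*a + 2.64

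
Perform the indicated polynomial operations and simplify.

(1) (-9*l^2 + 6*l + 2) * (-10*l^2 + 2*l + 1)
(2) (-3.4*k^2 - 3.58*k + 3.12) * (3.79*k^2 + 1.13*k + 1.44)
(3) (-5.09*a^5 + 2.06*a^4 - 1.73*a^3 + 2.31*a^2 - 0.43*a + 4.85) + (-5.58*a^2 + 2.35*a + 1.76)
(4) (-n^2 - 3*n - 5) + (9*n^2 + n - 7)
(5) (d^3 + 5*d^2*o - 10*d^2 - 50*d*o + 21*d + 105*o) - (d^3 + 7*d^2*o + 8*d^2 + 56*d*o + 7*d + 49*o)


(1) = 90*l^4 - 78*l^3 - 17*l^2 + 10*l + 2
(2) = -12.886*k^4 - 17.4102*k^3 + 2.8834*k^2 - 1.6296*k + 4.4928
(3) = -5.09*a^5 + 2.06*a^4 - 1.73*a^3 - 3.27*a^2 + 1.92*a + 6.61
(4) = 8*n^2 - 2*n - 12
(5) = -2*d^2*o - 18*d^2 - 106*d*o + 14*d + 56*o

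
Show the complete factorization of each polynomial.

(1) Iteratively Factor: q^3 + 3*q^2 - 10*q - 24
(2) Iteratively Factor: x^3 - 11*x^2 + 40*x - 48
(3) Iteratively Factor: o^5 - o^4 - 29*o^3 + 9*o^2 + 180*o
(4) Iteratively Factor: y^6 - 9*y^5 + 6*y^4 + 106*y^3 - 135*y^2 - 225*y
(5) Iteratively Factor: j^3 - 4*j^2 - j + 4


(1) = (q + 2)*(q^2 + q - 12) = (q - 3)*(q + 2)*(q + 4)
(2) = (x - 4)*(x^2 - 7*x + 12) = (x - 4)*(x - 3)*(x - 4)
(3) = (o + 3)*(o^4 - 4*o^3 - 17*o^2 + 60*o) = (o - 3)*(o + 3)*(o^3 - o^2 - 20*o) = o*(o - 3)*(o + 3)*(o^2 - o - 20) = o*(o - 3)*(o + 3)*(o + 4)*(o - 5)
(4) = (y - 5)*(y^5 - 4*y^4 - 14*y^3 + 36*y^2 + 45*y) = (y - 5)*(y + 1)*(y^4 - 5*y^3 - 9*y^2 + 45*y) = (y - 5)*(y + 1)*(y + 3)*(y^3 - 8*y^2 + 15*y) = y*(y - 5)*(y + 1)*(y + 3)*(y^2 - 8*y + 15) = y*(y - 5)^2*(y + 1)*(y + 3)*(y - 3)
(5) = (j - 1)*(j^2 - 3*j - 4) = (j - 1)*(j + 1)*(j - 4)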